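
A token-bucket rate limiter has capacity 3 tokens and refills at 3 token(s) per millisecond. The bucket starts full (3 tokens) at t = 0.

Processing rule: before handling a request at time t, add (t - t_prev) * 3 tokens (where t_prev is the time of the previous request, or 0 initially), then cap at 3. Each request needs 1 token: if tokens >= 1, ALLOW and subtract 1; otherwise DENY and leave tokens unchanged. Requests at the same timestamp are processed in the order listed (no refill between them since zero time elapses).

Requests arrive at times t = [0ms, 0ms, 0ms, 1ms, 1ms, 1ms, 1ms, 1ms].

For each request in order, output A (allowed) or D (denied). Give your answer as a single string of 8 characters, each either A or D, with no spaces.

Simulating step by step:
  req#1 t=0ms: ALLOW
  req#2 t=0ms: ALLOW
  req#3 t=0ms: ALLOW
  req#4 t=1ms: ALLOW
  req#5 t=1ms: ALLOW
  req#6 t=1ms: ALLOW
  req#7 t=1ms: DENY
  req#8 t=1ms: DENY

Answer: AAAAAADD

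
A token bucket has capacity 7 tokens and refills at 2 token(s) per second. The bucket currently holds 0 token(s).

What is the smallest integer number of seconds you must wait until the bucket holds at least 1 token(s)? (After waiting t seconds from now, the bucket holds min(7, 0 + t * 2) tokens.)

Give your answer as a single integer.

Answer: 1

Derivation:
Need 0 + t * 2 >= 1, so t >= 1/2.
Smallest integer t = ceil(1/2) = 1.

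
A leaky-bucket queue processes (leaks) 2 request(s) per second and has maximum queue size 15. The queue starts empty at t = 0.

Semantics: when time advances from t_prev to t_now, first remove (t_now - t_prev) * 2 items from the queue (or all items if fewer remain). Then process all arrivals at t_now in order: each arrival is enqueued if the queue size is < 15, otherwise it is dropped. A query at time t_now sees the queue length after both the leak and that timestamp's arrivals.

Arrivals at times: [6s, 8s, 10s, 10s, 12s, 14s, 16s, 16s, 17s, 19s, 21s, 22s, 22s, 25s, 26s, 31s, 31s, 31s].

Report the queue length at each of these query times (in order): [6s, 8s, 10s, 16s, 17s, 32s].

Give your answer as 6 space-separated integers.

Queue lengths at query times:
  query t=6s: backlog = 1
  query t=8s: backlog = 1
  query t=10s: backlog = 2
  query t=16s: backlog = 2
  query t=17s: backlog = 1
  query t=32s: backlog = 1

Answer: 1 1 2 2 1 1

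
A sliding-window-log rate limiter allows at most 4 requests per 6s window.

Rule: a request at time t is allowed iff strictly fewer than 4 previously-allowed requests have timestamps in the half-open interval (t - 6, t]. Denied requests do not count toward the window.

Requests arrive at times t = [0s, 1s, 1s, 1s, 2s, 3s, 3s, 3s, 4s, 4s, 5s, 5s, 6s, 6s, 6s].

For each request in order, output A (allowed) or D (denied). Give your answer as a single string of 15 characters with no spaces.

Answer: AAAADDDDDDDDADD

Derivation:
Tracking allowed requests in the window:
  req#1 t=0s: ALLOW
  req#2 t=1s: ALLOW
  req#3 t=1s: ALLOW
  req#4 t=1s: ALLOW
  req#5 t=2s: DENY
  req#6 t=3s: DENY
  req#7 t=3s: DENY
  req#8 t=3s: DENY
  req#9 t=4s: DENY
  req#10 t=4s: DENY
  req#11 t=5s: DENY
  req#12 t=5s: DENY
  req#13 t=6s: ALLOW
  req#14 t=6s: DENY
  req#15 t=6s: DENY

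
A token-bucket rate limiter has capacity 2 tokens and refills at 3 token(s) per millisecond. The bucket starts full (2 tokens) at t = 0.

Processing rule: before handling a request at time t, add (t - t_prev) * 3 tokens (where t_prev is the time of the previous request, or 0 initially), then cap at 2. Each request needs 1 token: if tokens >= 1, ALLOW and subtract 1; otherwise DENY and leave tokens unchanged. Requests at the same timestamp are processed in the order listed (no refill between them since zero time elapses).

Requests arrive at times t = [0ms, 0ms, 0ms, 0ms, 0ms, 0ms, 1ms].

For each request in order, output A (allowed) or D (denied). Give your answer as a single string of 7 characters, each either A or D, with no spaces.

Answer: AADDDDA

Derivation:
Simulating step by step:
  req#1 t=0ms: ALLOW
  req#2 t=0ms: ALLOW
  req#3 t=0ms: DENY
  req#4 t=0ms: DENY
  req#5 t=0ms: DENY
  req#6 t=0ms: DENY
  req#7 t=1ms: ALLOW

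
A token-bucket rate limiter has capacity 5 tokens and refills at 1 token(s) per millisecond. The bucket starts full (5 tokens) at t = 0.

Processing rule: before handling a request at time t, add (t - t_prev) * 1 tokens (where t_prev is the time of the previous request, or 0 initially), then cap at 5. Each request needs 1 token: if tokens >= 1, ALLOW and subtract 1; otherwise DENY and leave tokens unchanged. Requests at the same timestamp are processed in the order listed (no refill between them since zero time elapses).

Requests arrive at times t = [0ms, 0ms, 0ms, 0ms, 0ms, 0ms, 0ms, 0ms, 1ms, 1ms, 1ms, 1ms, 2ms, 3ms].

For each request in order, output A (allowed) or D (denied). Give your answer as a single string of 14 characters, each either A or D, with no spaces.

Simulating step by step:
  req#1 t=0ms: ALLOW
  req#2 t=0ms: ALLOW
  req#3 t=0ms: ALLOW
  req#4 t=0ms: ALLOW
  req#5 t=0ms: ALLOW
  req#6 t=0ms: DENY
  req#7 t=0ms: DENY
  req#8 t=0ms: DENY
  req#9 t=1ms: ALLOW
  req#10 t=1ms: DENY
  req#11 t=1ms: DENY
  req#12 t=1ms: DENY
  req#13 t=2ms: ALLOW
  req#14 t=3ms: ALLOW

Answer: AAAAADDDADDDAA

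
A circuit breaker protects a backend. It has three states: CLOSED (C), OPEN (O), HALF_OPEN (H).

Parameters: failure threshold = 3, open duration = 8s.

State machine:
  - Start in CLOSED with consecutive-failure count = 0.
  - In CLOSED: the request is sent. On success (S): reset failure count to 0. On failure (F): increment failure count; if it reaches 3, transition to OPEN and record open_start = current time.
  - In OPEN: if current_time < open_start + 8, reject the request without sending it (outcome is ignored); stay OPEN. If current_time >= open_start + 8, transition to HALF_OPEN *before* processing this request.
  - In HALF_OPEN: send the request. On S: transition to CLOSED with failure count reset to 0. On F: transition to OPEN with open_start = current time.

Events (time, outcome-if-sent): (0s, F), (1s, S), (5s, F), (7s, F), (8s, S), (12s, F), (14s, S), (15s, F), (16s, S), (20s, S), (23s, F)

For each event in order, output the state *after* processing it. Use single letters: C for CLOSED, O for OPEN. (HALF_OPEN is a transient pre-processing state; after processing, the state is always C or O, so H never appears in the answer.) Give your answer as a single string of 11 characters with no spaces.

State after each event:
  event#1 t=0s outcome=F: state=CLOSED
  event#2 t=1s outcome=S: state=CLOSED
  event#3 t=5s outcome=F: state=CLOSED
  event#4 t=7s outcome=F: state=CLOSED
  event#5 t=8s outcome=S: state=CLOSED
  event#6 t=12s outcome=F: state=CLOSED
  event#7 t=14s outcome=S: state=CLOSED
  event#8 t=15s outcome=F: state=CLOSED
  event#9 t=16s outcome=S: state=CLOSED
  event#10 t=20s outcome=S: state=CLOSED
  event#11 t=23s outcome=F: state=CLOSED

Answer: CCCCCCCCCCC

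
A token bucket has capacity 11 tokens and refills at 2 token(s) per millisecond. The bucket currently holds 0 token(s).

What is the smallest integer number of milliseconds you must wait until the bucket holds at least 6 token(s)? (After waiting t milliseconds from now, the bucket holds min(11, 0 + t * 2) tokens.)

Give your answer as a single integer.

Need 0 + t * 2 >= 6, so t >= 6/2.
Smallest integer t = ceil(6/2) = 3.

Answer: 3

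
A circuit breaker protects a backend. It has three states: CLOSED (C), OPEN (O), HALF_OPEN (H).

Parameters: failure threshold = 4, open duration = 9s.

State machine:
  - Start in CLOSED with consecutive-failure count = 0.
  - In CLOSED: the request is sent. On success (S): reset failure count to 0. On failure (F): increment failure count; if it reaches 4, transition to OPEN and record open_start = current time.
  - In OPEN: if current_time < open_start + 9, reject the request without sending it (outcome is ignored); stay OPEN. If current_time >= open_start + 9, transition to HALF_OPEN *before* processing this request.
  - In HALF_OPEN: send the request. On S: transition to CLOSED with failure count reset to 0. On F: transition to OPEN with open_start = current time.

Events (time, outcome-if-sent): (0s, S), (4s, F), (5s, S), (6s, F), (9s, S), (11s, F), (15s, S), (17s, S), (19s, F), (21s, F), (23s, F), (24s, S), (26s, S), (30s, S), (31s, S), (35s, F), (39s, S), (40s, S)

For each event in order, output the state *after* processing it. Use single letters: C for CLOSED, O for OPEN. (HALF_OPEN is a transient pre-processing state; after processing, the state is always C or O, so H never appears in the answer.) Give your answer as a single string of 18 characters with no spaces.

Answer: CCCCCCCCCCCCCCCCCC

Derivation:
State after each event:
  event#1 t=0s outcome=S: state=CLOSED
  event#2 t=4s outcome=F: state=CLOSED
  event#3 t=5s outcome=S: state=CLOSED
  event#4 t=6s outcome=F: state=CLOSED
  event#5 t=9s outcome=S: state=CLOSED
  event#6 t=11s outcome=F: state=CLOSED
  event#7 t=15s outcome=S: state=CLOSED
  event#8 t=17s outcome=S: state=CLOSED
  event#9 t=19s outcome=F: state=CLOSED
  event#10 t=21s outcome=F: state=CLOSED
  event#11 t=23s outcome=F: state=CLOSED
  event#12 t=24s outcome=S: state=CLOSED
  event#13 t=26s outcome=S: state=CLOSED
  event#14 t=30s outcome=S: state=CLOSED
  event#15 t=31s outcome=S: state=CLOSED
  event#16 t=35s outcome=F: state=CLOSED
  event#17 t=39s outcome=S: state=CLOSED
  event#18 t=40s outcome=S: state=CLOSED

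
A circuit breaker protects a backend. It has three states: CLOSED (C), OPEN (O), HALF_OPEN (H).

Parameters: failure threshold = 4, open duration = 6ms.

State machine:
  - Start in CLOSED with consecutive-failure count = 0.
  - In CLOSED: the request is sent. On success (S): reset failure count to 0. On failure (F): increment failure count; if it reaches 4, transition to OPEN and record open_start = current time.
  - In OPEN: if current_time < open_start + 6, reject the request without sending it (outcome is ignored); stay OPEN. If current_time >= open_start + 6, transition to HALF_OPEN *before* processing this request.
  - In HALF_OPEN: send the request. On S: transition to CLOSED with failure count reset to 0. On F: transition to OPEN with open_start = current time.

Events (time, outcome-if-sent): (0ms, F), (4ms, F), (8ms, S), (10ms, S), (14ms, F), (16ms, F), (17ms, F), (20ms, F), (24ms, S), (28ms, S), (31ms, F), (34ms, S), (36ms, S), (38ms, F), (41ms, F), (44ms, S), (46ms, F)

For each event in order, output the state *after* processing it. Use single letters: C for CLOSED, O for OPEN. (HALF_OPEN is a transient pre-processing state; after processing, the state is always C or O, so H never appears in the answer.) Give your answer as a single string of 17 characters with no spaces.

State after each event:
  event#1 t=0ms outcome=F: state=CLOSED
  event#2 t=4ms outcome=F: state=CLOSED
  event#3 t=8ms outcome=S: state=CLOSED
  event#4 t=10ms outcome=S: state=CLOSED
  event#5 t=14ms outcome=F: state=CLOSED
  event#6 t=16ms outcome=F: state=CLOSED
  event#7 t=17ms outcome=F: state=CLOSED
  event#8 t=20ms outcome=F: state=OPEN
  event#9 t=24ms outcome=S: state=OPEN
  event#10 t=28ms outcome=S: state=CLOSED
  event#11 t=31ms outcome=F: state=CLOSED
  event#12 t=34ms outcome=S: state=CLOSED
  event#13 t=36ms outcome=S: state=CLOSED
  event#14 t=38ms outcome=F: state=CLOSED
  event#15 t=41ms outcome=F: state=CLOSED
  event#16 t=44ms outcome=S: state=CLOSED
  event#17 t=46ms outcome=F: state=CLOSED

Answer: CCCCCCCOOCCCCCCCC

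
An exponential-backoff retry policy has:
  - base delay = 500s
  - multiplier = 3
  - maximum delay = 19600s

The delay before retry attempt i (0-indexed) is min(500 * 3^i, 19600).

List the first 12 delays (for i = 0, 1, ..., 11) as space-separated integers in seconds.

Computing each delay:
  i=0: min(500*3^0, 19600) = 500
  i=1: min(500*3^1, 19600) = 1500
  i=2: min(500*3^2, 19600) = 4500
  i=3: min(500*3^3, 19600) = 13500
  i=4: min(500*3^4, 19600) = 19600
  i=5: min(500*3^5, 19600) = 19600
  i=6: min(500*3^6, 19600) = 19600
  i=7: min(500*3^7, 19600) = 19600
  i=8: min(500*3^8, 19600) = 19600
  i=9: min(500*3^9, 19600) = 19600
  i=10: min(500*3^10, 19600) = 19600
  i=11: min(500*3^11, 19600) = 19600

Answer: 500 1500 4500 13500 19600 19600 19600 19600 19600 19600 19600 19600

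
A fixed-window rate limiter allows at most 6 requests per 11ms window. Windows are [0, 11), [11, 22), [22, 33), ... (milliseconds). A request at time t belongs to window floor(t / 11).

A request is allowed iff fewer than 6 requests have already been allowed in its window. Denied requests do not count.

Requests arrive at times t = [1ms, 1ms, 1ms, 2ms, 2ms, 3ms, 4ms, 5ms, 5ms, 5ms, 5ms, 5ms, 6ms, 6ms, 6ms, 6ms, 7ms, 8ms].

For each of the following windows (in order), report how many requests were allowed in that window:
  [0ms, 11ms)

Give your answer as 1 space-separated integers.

Answer: 6

Derivation:
Processing requests:
  req#1 t=1ms (window 0): ALLOW
  req#2 t=1ms (window 0): ALLOW
  req#3 t=1ms (window 0): ALLOW
  req#4 t=2ms (window 0): ALLOW
  req#5 t=2ms (window 0): ALLOW
  req#6 t=3ms (window 0): ALLOW
  req#7 t=4ms (window 0): DENY
  req#8 t=5ms (window 0): DENY
  req#9 t=5ms (window 0): DENY
  req#10 t=5ms (window 0): DENY
  req#11 t=5ms (window 0): DENY
  req#12 t=5ms (window 0): DENY
  req#13 t=6ms (window 0): DENY
  req#14 t=6ms (window 0): DENY
  req#15 t=6ms (window 0): DENY
  req#16 t=6ms (window 0): DENY
  req#17 t=7ms (window 0): DENY
  req#18 t=8ms (window 0): DENY

Allowed counts by window: 6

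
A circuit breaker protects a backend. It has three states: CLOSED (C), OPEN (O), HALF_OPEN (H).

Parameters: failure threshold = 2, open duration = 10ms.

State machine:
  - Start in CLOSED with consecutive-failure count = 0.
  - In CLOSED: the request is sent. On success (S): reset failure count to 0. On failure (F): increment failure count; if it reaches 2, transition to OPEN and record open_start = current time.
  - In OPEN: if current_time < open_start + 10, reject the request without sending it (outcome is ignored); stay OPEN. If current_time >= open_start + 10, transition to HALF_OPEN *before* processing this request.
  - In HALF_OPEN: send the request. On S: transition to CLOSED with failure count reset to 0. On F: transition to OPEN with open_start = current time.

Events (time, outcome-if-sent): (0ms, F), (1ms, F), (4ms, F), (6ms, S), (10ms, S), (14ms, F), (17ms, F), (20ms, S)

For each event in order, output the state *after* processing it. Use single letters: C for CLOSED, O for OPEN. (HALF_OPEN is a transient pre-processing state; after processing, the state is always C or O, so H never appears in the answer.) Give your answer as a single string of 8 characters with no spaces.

State after each event:
  event#1 t=0ms outcome=F: state=CLOSED
  event#2 t=1ms outcome=F: state=OPEN
  event#3 t=4ms outcome=F: state=OPEN
  event#4 t=6ms outcome=S: state=OPEN
  event#5 t=10ms outcome=S: state=OPEN
  event#6 t=14ms outcome=F: state=OPEN
  event#7 t=17ms outcome=F: state=OPEN
  event#8 t=20ms outcome=S: state=OPEN

Answer: COOOOOOO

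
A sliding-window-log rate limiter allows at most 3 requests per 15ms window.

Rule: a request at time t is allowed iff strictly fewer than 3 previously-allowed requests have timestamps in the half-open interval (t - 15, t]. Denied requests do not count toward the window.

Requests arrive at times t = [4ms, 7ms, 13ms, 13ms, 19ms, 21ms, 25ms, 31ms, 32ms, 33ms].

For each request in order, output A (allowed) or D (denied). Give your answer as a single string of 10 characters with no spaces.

Answer: AAADADAADD

Derivation:
Tracking allowed requests in the window:
  req#1 t=4ms: ALLOW
  req#2 t=7ms: ALLOW
  req#3 t=13ms: ALLOW
  req#4 t=13ms: DENY
  req#5 t=19ms: ALLOW
  req#6 t=21ms: DENY
  req#7 t=25ms: ALLOW
  req#8 t=31ms: ALLOW
  req#9 t=32ms: DENY
  req#10 t=33ms: DENY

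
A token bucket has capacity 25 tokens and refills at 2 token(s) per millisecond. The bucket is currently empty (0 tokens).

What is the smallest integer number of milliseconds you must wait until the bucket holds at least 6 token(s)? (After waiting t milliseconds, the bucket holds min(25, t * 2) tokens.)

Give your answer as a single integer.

Answer: 3

Derivation:
Need t * 2 >= 6, so t >= 6/2.
Smallest integer t = ceil(6/2) = 3.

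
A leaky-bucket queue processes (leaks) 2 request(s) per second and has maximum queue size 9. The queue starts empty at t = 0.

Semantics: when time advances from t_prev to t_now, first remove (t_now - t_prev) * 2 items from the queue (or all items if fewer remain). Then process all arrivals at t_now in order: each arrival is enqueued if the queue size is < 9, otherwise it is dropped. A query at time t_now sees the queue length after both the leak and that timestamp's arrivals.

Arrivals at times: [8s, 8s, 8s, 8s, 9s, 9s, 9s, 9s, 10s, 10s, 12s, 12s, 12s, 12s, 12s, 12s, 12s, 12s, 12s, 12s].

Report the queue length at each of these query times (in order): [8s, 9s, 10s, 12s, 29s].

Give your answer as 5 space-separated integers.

Queue lengths at query times:
  query t=8s: backlog = 4
  query t=9s: backlog = 6
  query t=10s: backlog = 6
  query t=12s: backlog = 9
  query t=29s: backlog = 0

Answer: 4 6 6 9 0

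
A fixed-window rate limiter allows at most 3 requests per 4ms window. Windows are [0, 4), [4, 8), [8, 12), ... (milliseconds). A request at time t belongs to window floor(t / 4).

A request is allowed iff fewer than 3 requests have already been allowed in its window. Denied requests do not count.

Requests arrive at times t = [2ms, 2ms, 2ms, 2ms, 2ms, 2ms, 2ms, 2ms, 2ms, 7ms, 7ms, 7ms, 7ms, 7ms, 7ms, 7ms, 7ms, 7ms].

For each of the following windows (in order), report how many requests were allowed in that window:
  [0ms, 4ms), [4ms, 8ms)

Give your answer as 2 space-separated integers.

Processing requests:
  req#1 t=2ms (window 0): ALLOW
  req#2 t=2ms (window 0): ALLOW
  req#3 t=2ms (window 0): ALLOW
  req#4 t=2ms (window 0): DENY
  req#5 t=2ms (window 0): DENY
  req#6 t=2ms (window 0): DENY
  req#7 t=2ms (window 0): DENY
  req#8 t=2ms (window 0): DENY
  req#9 t=2ms (window 0): DENY
  req#10 t=7ms (window 1): ALLOW
  req#11 t=7ms (window 1): ALLOW
  req#12 t=7ms (window 1): ALLOW
  req#13 t=7ms (window 1): DENY
  req#14 t=7ms (window 1): DENY
  req#15 t=7ms (window 1): DENY
  req#16 t=7ms (window 1): DENY
  req#17 t=7ms (window 1): DENY
  req#18 t=7ms (window 1): DENY

Allowed counts by window: 3 3

Answer: 3 3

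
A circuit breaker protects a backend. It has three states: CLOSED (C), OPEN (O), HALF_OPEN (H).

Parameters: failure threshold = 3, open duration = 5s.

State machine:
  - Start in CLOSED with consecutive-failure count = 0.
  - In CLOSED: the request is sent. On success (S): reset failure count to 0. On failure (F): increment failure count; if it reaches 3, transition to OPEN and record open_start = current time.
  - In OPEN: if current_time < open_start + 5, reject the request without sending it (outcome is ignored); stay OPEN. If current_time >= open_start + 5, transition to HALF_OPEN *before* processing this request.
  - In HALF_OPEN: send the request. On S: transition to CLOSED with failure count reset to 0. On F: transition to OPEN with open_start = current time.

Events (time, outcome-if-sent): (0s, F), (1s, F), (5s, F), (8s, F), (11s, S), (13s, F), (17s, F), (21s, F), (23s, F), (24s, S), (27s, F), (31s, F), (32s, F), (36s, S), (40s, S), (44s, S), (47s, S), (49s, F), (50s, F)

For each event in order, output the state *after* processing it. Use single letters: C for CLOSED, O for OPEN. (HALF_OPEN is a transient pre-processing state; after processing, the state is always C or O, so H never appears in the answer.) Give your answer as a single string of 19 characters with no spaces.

State after each event:
  event#1 t=0s outcome=F: state=CLOSED
  event#2 t=1s outcome=F: state=CLOSED
  event#3 t=5s outcome=F: state=OPEN
  event#4 t=8s outcome=F: state=OPEN
  event#5 t=11s outcome=S: state=CLOSED
  event#6 t=13s outcome=F: state=CLOSED
  event#7 t=17s outcome=F: state=CLOSED
  event#8 t=21s outcome=F: state=OPEN
  event#9 t=23s outcome=F: state=OPEN
  event#10 t=24s outcome=S: state=OPEN
  event#11 t=27s outcome=F: state=OPEN
  event#12 t=31s outcome=F: state=OPEN
  event#13 t=32s outcome=F: state=OPEN
  event#14 t=36s outcome=S: state=OPEN
  event#15 t=40s outcome=S: state=CLOSED
  event#16 t=44s outcome=S: state=CLOSED
  event#17 t=47s outcome=S: state=CLOSED
  event#18 t=49s outcome=F: state=CLOSED
  event#19 t=50s outcome=F: state=CLOSED

Answer: CCOOCCCOOOOOOOCCCCC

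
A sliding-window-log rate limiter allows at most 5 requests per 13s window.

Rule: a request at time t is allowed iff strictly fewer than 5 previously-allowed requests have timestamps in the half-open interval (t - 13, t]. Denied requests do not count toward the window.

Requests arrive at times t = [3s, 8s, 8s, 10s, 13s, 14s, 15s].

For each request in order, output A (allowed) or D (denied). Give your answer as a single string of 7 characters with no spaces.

Answer: AAAAADD

Derivation:
Tracking allowed requests in the window:
  req#1 t=3s: ALLOW
  req#2 t=8s: ALLOW
  req#3 t=8s: ALLOW
  req#4 t=10s: ALLOW
  req#5 t=13s: ALLOW
  req#6 t=14s: DENY
  req#7 t=15s: DENY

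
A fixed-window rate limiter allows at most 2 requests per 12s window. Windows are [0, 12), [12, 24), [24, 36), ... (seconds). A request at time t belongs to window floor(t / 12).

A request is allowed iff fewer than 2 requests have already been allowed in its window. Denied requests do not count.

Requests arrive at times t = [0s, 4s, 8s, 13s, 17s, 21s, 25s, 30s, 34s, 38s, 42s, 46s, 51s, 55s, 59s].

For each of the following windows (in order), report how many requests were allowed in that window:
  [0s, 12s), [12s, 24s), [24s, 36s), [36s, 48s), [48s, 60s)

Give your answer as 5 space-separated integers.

Processing requests:
  req#1 t=0s (window 0): ALLOW
  req#2 t=4s (window 0): ALLOW
  req#3 t=8s (window 0): DENY
  req#4 t=13s (window 1): ALLOW
  req#5 t=17s (window 1): ALLOW
  req#6 t=21s (window 1): DENY
  req#7 t=25s (window 2): ALLOW
  req#8 t=30s (window 2): ALLOW
  req#9 t=34s (window 2): DENY
  req#10 t=38s (window 3): ALLOW
  req#11 t=42s (window 3): ALLOW
  req#12 t=46s (window 3): DENY
  req#13 t=51s (window 4): ALLOW
  req#14 t=55s (window 4): ALLOW
  req#15 t=59s (window 4): DENY

Allowed counts by window: 2 2 2 2 2

Answer: 2 2 2 2 2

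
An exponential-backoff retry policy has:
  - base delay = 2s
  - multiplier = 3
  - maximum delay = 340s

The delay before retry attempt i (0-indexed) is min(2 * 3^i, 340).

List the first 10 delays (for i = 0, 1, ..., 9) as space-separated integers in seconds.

Answer: 2 6 18 54 162 340 340 340 340 340

Derivation:
Computing each delay:
  i=0: min(2*3^0, 340) = 2
  i=1: min(2*3^1, 340) = 6
  i=2: min(2*3^2, 340) = 18
  i=3: min(2*3^3, 340) = 54
  i=4: min(2*3^4, 340) = 162
  i=5: min(2*3^5, 340) = 340
  i=6: min(2*3^6, 340) = 340
  i=7: min(2*3^7, 340) = 340
  i=8: min(2*3^8, 340) = 340
  i=9: min(2*3^9, 340) = 340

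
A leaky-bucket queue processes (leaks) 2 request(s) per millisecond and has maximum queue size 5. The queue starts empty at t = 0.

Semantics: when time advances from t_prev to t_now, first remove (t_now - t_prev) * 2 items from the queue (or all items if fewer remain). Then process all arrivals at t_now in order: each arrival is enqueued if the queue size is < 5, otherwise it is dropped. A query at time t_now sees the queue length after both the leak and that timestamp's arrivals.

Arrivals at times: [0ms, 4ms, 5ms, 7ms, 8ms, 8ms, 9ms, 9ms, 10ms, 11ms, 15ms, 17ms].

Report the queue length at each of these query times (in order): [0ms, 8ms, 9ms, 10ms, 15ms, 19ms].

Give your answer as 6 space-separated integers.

Answer: 1 2 2 1 1 0

Derivation:
Queue lengths at query times:
  query t=0ms: backlog = 1
  query t=8ms: backlog = 2
  query t=9ms: backlog = 2
  query t=10ms: backlog = 1
  query t=15ms: backlog = 1
  query t=19ms: backlog = 0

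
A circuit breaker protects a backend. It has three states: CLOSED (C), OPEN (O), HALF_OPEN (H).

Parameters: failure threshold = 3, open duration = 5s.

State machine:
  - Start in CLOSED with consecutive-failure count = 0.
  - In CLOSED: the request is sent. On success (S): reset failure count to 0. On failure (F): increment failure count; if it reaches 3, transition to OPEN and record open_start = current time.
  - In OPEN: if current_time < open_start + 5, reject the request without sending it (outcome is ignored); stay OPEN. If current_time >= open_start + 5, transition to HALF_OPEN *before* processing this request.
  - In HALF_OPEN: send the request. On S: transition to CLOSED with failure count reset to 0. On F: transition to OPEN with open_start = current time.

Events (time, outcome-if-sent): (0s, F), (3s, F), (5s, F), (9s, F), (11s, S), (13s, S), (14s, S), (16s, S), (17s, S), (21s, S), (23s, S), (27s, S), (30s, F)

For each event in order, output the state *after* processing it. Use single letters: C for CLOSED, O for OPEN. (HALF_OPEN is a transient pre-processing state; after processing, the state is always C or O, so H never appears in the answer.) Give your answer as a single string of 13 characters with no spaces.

Answer: CCOOCCCCCCCCC

Derivation:
State after each event:
  event#1 t=0s outcome=F: state=CLOSED
  event#2 t=3s outcome=F: state=CLOSED
  event#3 t=5s outcome=F: state=OPEN
  event#4 t=9s outcome=F: state=OPEN
  event#5 t=11s outcome=S: state=CLOSED
  event#6 t=13s outcome=S: state=CLOSED
  event#7 t=14s outcome=S: state=CLOSED
  event#8 t=16s outcome=S: state=CLOSED
  event#9 t=17s outcome=S: state=CLOSED
  event#10 t=21s outcome=S: state=CLOSED
  event#11 t=23s outcome=S: state=CLOSED
  event#12 t=27s outcome=S: state=CLOSED
  event#13 t=30s outcome=F: state=CLOSED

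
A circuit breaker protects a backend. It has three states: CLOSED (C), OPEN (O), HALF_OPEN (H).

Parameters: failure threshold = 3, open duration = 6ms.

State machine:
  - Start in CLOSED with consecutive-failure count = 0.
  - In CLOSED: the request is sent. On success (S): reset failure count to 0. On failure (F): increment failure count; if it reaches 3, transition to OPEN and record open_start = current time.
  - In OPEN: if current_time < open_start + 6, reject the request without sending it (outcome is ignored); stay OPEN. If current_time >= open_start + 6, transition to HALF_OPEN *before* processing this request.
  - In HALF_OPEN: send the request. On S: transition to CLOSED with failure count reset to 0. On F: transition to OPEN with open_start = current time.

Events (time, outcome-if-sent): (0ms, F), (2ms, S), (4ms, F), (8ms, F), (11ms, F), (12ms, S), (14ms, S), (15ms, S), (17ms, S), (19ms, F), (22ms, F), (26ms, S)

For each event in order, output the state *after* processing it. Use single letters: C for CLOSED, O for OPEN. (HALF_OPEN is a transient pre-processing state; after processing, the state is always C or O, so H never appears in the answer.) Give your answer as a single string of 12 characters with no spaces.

State after each event:
  event#1 t=0ms outcome=F: state=CLOSED
  event#2 t=2ms outcome=S: state=CLOSED
  event#3 t=4ms outcome=F: state=CLOSED
  event#4 t=8ms outcome=F: state=CLOSED
  event#5 t=11ms outcome=F: state=OPEN
  event#6 t=12ms outcome=S: state=OPEN
  event#7 t=14ms outcome=S: state=OPEN
  event#8 t=15ms outcome=S: state=OPEN
  event#9 t=17ms outcome=S: state=CLOSED
  event#10 t=19ms outcome=F: state=CLOSED
  event#11 t=22ms outcome=F: state=CLOSED
  event#12 t=26ms outcome=S: state=CLOSED

Answer: CCCCOOOOCCCC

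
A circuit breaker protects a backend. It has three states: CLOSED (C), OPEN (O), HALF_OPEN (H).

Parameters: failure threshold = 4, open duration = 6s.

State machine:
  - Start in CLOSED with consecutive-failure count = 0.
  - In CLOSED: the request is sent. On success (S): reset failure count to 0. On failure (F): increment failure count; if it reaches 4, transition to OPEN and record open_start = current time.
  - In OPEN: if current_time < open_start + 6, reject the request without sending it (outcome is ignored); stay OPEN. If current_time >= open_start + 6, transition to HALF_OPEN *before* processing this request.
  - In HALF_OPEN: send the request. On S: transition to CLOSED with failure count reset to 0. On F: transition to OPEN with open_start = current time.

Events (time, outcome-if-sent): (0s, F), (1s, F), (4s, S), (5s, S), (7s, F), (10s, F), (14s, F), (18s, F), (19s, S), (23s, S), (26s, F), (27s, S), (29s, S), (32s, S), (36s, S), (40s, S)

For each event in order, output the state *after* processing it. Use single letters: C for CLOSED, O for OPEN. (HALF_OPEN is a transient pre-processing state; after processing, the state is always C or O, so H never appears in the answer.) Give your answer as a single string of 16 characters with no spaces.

State after each event:
  event#1 t=0s outcome=F: state=CLOSED
  event#2 t=1s outcome=F: state=CLOSED
  event#3 t=4s outcome=S: state=CLOSED
  event#4 t=5s outcome=S: state=CLOSED
  event#5 t=7s outcome=F: state=CLOSED
  event#6 t=10s outcome=F: state=CLOSED
  event#7 t=14s outcome=F: state=CLOSED
  event#8 t=18s outcome=F: state=OPEN
  event#9 t=19s outcome=S: state=OPEN
  event#10 t=23s outcome=S: state=OPEN
  event#11 t=26s outcome=F: state=OPEN
  event#12 t=27s outcome=S: state=OPEN
  event#13 t=29s outcome=S: state=OPEN
  event#14 t=32s outcome=S: state=CLOSED
  event#15 t=36s outcome=S: state=CLOSED
  event#16 t=40s outcome=S: state=CLOSED

Answer: CCCCCCCOOOOOOCCC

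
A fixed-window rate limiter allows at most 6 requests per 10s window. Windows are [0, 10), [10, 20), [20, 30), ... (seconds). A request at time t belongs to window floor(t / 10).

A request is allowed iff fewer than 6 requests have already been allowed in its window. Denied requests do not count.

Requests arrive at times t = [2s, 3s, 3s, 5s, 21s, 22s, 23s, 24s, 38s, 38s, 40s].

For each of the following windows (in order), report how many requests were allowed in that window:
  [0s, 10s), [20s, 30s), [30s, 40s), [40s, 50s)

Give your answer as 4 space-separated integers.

Answer: 4 4 2 1

Derivation:
Processing requests:
  req#1 t=2s (window 0): ALLOW
  req#2 t=3s (window 0): ALLOW
  req#3 t=3s (window 0): ALLOW
  req#4 t=5s (window 0): ALLOW
  req#5 t=21s (window 2): ALLOW
  req#6 t=22s (window 2): ALLOW
  req#7 t=23s (window 2): ALLOW
  req#8 t=24s (window 2): ALLOW
  req#9 t=38s (window 3): ALLOW
  req#10 t=38s (window 3): ALLOW
  req#11 t=40s (window 4): ALLOW

Allowed counts by window: 4 4 2 1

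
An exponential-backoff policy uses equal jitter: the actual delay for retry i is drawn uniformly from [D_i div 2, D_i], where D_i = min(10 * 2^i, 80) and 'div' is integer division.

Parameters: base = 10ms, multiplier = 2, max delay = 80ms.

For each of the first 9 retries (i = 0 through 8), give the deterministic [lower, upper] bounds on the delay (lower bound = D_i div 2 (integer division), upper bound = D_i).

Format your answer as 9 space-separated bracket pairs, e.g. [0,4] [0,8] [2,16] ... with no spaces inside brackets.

Answer: [5,10] [10,20] [20,40] [40,80] [40,80] [40,80] [40,80] [40,80] [40,80]

Derivation:
Computing bounds per retry:
  i=0: D_i=min(10*2^0,80)=10, bounds=[5,10]
  i=1: D_i=min(10*2^1,80)=20, bounds=[10,20]
  i=2: D_i=min(10*2^2,80)=40, bounds=[20,40]
  i=3: D_i=min(10*2^3,80)=80, bounds=[40,80]
  i=4: D_i=min(10*2^4,80)=80, bounds=[40,80]
  i=5: D_i=min(10*2^5,80)=80, bounds=[40,80]
  i=6: D_i=min(10*2^6,80)=80, bounds=[40,80]
  i=7: D_i=min(10*2^7,80)=80, bounds=[40,80]
  i=8: D_i=min(10*2^8,80)=80, bounds=[40,80]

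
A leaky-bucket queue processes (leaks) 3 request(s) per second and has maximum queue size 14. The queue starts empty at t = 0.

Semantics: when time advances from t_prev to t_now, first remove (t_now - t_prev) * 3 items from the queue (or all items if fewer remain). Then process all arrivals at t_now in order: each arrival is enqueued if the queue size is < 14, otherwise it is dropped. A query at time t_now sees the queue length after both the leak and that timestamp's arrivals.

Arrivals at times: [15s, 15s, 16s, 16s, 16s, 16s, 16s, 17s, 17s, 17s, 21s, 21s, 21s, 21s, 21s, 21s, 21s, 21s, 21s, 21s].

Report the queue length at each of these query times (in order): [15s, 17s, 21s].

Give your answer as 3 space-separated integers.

Queue lengths at query times:
  query t=15s: backlog = 2
  query t=17s: backlog = 5
  query t=21s: backlog = 10

Answer: 2 5 10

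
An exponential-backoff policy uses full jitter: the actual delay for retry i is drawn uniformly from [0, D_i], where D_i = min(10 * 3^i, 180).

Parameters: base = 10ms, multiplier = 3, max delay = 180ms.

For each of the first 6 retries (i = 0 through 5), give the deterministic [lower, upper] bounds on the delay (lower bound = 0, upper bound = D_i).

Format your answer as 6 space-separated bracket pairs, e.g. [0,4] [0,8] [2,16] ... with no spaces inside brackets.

Answer: [0,10] [0,30] [0,90] [0,180] [0,180] [0,180]

Derivation:
Computing bounds per retry:
  i=0: D_i=min(10*3^0,180)=10, bounds=[0,10]
  i=1: D_i=min(10*3^1,180)=30, bounds=[0,30]
  i=2: D_i=min(10*3^2,180)=90, bounds=[0,90]
  i=3: D_i=min(10*3^3,180)=180, bounds=[0,180]
  i=4: D_i=min(10*3^4,180)=180, bounds=[0,180]
  i=5: D_i=min(10*3^5,180)=180, bounds=[0,180]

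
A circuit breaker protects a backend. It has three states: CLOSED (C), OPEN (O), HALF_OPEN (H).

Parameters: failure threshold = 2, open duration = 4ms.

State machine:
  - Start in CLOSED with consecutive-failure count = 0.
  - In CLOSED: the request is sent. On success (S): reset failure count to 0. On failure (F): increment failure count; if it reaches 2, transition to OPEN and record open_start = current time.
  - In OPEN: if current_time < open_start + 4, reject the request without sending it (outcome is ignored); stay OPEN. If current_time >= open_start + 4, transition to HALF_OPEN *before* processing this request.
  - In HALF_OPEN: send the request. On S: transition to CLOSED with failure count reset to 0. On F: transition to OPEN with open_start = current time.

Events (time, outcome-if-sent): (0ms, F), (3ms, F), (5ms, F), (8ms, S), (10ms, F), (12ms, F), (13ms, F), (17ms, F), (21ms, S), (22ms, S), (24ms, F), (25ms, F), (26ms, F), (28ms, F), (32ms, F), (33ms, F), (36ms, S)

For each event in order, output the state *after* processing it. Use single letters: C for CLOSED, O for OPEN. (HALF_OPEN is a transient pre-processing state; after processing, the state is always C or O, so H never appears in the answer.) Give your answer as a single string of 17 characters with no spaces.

State after each event:
  event#1 t=0ms outcome=F: state=CLOSED
  event#2 t=3ms outcome=F: state=OPEN
  event#3 t=5ms outcome=F: state=OPEN
  event#4 t=8ms outcome=S: state=CLOSED
  event#5 t=10ms outcome=F: state=CLOSED
  event#6 t=12ms outcome=F: state=OPEN
  event#7 t=13ms outcome=F: state=OPEN
  event#8 t=17ms outcome=F: state=OPEN
  event#9 t=21ms outcome=S: state=CLOSED
  event#10 t=22ms outcome=S: state=CLOSED
  event#11 t=24ms outcome=F: state=CLOSED
  event#12 t=25ms outcome=F: state=OPEN
  event#13 t=26ms outcome=F: state=OPEN
  event#14 t=28ms outcome=F: state=OPEN
  event#15 t=32ms outcome=F: state=OPEN
  event#16 t=33ms outcome=F: state=OPEN
  event#17 t=36ms outcome=S: state=CLOSED

Answer: COOCCOOOCCCOOOOOC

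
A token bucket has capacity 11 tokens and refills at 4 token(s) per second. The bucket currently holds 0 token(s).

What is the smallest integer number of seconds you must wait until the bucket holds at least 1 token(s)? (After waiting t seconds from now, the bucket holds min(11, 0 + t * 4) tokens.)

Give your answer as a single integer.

Answer: 1

Derivation:
Need 0 + t * 4 >= 1, so t >= 1/4.
Smallest integer t = ceil(1/4) = 1.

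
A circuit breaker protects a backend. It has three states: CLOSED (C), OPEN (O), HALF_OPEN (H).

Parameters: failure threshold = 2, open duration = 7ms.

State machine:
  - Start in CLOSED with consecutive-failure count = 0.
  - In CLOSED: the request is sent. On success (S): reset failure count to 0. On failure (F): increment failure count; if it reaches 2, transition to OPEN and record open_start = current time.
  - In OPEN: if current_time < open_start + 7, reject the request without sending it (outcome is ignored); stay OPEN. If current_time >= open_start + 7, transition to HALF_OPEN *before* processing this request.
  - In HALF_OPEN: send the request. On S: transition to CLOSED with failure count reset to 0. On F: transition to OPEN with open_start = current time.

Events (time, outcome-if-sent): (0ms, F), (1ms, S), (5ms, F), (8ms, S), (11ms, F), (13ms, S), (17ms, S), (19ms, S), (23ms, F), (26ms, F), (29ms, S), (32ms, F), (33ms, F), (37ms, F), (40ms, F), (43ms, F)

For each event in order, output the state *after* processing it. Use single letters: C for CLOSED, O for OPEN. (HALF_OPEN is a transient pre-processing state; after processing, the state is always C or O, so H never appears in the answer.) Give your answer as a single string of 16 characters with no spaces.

State after each event:
  event#1 t=0ms outcome=F: state=CLOSED
  event#2 t=1ms outcome=S: state=CLOSED
  event#3 t=5ms outcome=F: state=CLOSED
  event#4 t=8ms outcome=S: state=CLOSED
  event#5 t=11ms outcome=F: state=CLOSED
  event#6 t=13ms outcome=S: state=CLOSED
  event#7 t=17ms outcome=S: state=CLOSED
  event#8 t=19ms outcome=S: state=CLOSED
  event#9 t=23ms outcome=F: state=CLOSED
  event#10 t=26ms outcome=F: state=OPEN
  event#11 t=29ms outcome=S: state=OPEN
  event#12 t=32ms outcome=F: state=OPEN
  event#13 t=33ms outcome=F: state=OPEN
  event#14 t=37ms outcome=F: state=OPEN
  event#15 t=40ms outcome=F: state=OPEN
  event#16 t=43ms outcome=F: state=OPEN

Answer: CCCCCCCCCOOOOOOO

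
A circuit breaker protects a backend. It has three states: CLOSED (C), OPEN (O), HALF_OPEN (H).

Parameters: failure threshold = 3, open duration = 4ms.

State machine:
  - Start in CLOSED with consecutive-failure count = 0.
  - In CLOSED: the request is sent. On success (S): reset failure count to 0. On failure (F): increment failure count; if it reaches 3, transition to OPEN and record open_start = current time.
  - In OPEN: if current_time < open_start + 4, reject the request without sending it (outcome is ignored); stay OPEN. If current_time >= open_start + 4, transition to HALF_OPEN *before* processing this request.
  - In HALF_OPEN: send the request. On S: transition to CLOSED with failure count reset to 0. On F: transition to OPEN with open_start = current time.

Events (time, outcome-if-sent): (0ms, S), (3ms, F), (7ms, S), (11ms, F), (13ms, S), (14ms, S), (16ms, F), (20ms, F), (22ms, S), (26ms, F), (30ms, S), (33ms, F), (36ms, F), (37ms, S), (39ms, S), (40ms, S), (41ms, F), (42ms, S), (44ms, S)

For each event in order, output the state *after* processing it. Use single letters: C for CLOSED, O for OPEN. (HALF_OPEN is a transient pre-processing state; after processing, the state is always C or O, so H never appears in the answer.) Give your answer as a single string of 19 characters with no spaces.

Answer: CCCCCCCCCCCCCCCCCCC

Derivation:
State after each event:
  event#1 t=0ms outcome=S: state=CLOSED
  event#2 t=3ms outcome=F: state=CLOSED
  event#3 t=7ms outcome=S: state=CLOSED
  event#4 t=11ms outcome=F: state=CLOSED
  event#5 t=13ms outcome=S: state=CLOSED
  event#6 t=14ms outcome=S: state=CLOSED
  event#7 t=16ms outcome=F: state=CLOSED
  event#8 t=20ms outcome=F: state=CLOSED
  event#9 t=22ms outcome=S: state=CLOSED
  event#10 t=26ms outcome=F: state=CLOSED
  event#11 t=30ms outcome=S: state=CLOSED
  event#12 t=33ms outcome=F: state=CLOSED
  event#13 t=36ms outcome=F: state=CLOSED
  event#14 t=37ms outcome=S: state=CLOSED
  event#15 t=39ms outcome=S: state=CLOSED
  event#16 t=40ms outcome=S: state=CLOSED
  event#17 t=41ms outcome=F: state=CLOSED
  event#18 t=42ms outcome=S: state=CLOSED
  event#19 t=44ms outcome=S: state=CLOSED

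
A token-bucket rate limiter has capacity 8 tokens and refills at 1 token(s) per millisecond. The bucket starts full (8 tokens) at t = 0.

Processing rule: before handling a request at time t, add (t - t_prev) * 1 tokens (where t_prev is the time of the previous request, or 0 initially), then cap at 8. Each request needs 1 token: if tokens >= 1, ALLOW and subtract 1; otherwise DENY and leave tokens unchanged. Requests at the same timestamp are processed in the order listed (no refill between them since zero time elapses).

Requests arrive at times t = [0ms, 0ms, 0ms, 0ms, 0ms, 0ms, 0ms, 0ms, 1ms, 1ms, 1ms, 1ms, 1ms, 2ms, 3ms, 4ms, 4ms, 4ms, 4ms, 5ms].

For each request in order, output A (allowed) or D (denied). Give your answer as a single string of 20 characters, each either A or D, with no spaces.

Simulating step by step:
  req#1 t=0ms: ALLOW
  req#2 t=0ms: ALLOW
  req#3 t=0ms: ALLOW
  req#4 t=0ms: ALLOW
  req#5 t=0ms: ALLOW
  req#6 t=0ms: ALLOW
  req#7 t=0ms: ALLOW
  req#8 t=0ms: ALLOW
  req#9 t=1ms: ALLOW
  req#10 t=1ms: DENY
  req#11 t=1ms: DENY
  req#12 t=1ms: DENY
  req#13 t=1ms: DENY
  req#14 t=2ms: ALLOW
  req#15 t=3ms: ALLOW
  req#16 t=4ms: ALLOW
  req#17 t=4ms: DENY
  req#18 t=4ms: DENY
  req#19 t=4ms: DENY
  req#20 t=5ms: ALLOW

Answer: AAAAAAAAADDDDAAADDDA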